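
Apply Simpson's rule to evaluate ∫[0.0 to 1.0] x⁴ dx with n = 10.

f(x) = x⁴
a = 0.0, b = 1.0, n = 10
h = (b - a)/n = 0.100000

Simpson's rule: (h/3)[f(x₀) + 4f(x₁) + 2f(x₂) + ... + f(xₙ)]

x_0 = 0.0000, f(x_0) = 0.000000, coefficient = 1
x_1 = 0.1000, f(x_1) = 0.000100, coefficient = 4
x_2 = 0.2000, f(x_2) = 0.001600, coefficient = 2
x_3 = 0.3000, f(x_3) = 0.008100, coefficient = 4
x_4 = 0.4000, f(x_4) = 0.025600, coefficient = 2
x_5 = 0.5000, f(x_5) = 0.062500, coefficient = 4
x_6 = 0.6000, f(x_6) = 0.129600, coefficient = 2
x_7 = 0.7000, f(x_7) = 0.240100, coefficient = 4
x_8 = 0.8000, f(x_8) = 0.409600, coefficient = 2
x_9 = 0.9000, f(x_9) = 0.656100, coefficient = 4
x_10 = 1.0000, f(x_10) = 1.000000, coefficient = 1

I ≈ (0.100000/3) × 6.000400 = 0.200013
Exact value: 0.200000
Error: 0.000013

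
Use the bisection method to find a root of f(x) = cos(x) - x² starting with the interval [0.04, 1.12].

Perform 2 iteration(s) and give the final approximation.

f(x) = cos(x) - x²
Initial interval: [0.04, 1.12]

Iteration 1:
  c_1 = (0.040000 + 1.120000)/2 = 0.580000
  f(c_1) = f(0.580000) = 0.500063
  f(a) × f(c) ≥ 0, new interval: [0.580000, 1.120000]
Iteration 2:
  c_2 = (0.580000 + 1.120000)/2 = 0.850000
  f(c_2) = f(0.850000) = -0.062517
  f(a) × f(c) < 0, new interval: [0.580000, 0.850000]

After 2 iteration(s), the approximation is c_2 = 0.850000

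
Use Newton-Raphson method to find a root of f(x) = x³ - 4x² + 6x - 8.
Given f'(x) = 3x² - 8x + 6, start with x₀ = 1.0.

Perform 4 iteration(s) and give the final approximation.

f(x) = x³ - 4x² + 6x - 8
f'(x) = 3x² - 8x + 6
x₀ = 1.0

Newton-Raphson formula: x_{n+1} = x_n - f(x_n)/f'(x_n)

Iteration 1:
  f(1.000000) = -5.000000
  f'(1.000000) = 1.000000
  x_1 = 1.000000 - (-5.000000)/1.000000 = 6.000000
Iteration 2:
  f(6.000000) = 100.000000
  f'(6.000000) = 66.000000
  x_2 = 6.000000 - 100.000000/66.000000 = 4.484848
Iteration 3:
  f(4.484848) = 28.661268
  f'(4.484848) = 30.462810
  x_3 = 4.484848 - 28.661268/30.462810 = 3.543988
Iteration 4:
  f(3.543988) = 7.536478
  f'(3.543988) = 15.327643
  x_4 = 3.543988 - 7.536478/15.327643 = 3.052296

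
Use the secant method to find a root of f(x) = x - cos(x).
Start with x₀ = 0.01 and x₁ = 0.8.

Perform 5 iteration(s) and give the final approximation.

f(x) = x - cos(x)
x₀ = 0.01, x₁ = 0.8

Secant formula: x_{n+1} = x_n - f(x_n)(x_n - x_{n-1})/(f(x_n) - f(x_{n-1}))

Iteration 1:
  f(0.010000) = -0.989950
  f(0.800000) = 0.103293
  x_2 = 0.800000 - 0.103293×(0.800000 - 0.010000)/(0.103293 - (-0.989950))
       = 0.725358
Iteration 2:
  f(0.800000) = 0.103293
  f(0.725358) = -0.022904
  x_3 = 0.725358 - (-0.022904)×(0.725358 - 0.800000)/(-0.022904 - 0.103293)
       = 0.738905
Iteration 3:
  f(0.725358) = -0.022904
  f(0.738905) = -0.000301
  x_4 = 0.738905 - (-0.000301)×(0.738905 - 0.725358)/(-0.000301 - (-0.022904))
       = 0.739086
Iteration 4:
  f(0.738905) = -0.000301
  f(0.739086) = 0.000001
  x_5 = 0.739086 - 0.000001×(0.739086 - 0.738905)/(0.000001 - (-0.000301))
       = 0.739085
Iteration 5:
  f(0.739086) = 0.000001
  f(0.739085) = 0.000000
  x_6 = 0.739085 - 0.000000×(0.739085 - 0.739086)/(0.000000 - 0.000001)
       = 0.739085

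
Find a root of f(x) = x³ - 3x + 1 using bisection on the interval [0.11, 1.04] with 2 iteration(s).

f(x) = x³ - 3x + 1
Initial interval: [0.11, 1.04]

Iteration 1:
  c_1 = (0.110000 + 1.040000)/2 = 0.575000
  f(c_1) = f(0.575000) = -0.534891
  f(a) × f(c) < 0, new interval: [0.110000, 0.575000]
Iteration 2:
  c_2 = (0.110000 + 0.575000)/2 = 0.342500
  f(c_2) = f(0.342500) = 0.012677
  f(a) × f(c) ≥ 0, new interval: [0.342500, 0.575000]

After 2 iteration(s), the approximation is c_2 = 0.342500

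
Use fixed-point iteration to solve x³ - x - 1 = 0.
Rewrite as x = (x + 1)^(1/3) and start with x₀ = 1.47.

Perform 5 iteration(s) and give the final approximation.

Equation: x³ - x - 1 = 0
Fixed-point form: x = (x + 1)^(1/3)
x₀ = 1.47

x_1 = g(1.470000) = 1.351758
x_2 = g(1.351758) = 1.329834
x_3 = g(1.329834) = 1.325689
x_4 = g(1.325689) = 1.324902
x_5 = g(1.324902) = 1.324753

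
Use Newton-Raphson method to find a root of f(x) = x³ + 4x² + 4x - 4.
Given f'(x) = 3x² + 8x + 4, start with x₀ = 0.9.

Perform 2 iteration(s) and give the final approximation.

f(x) = x³ + 4x² + 4x - 4
f'(x) = 3x² + 8x + 4
x₀ = 0.9

Newton-Raphson formula: x_{n+1} = x_n - f(x_n)/f'(x_n)

Iteration 1:
  f(0.900000) = 3.569000
  f'(0.900000) = 13.630000
  x_1 = 0.900000 - 3.569000/13.630000 = 0.638151
Iteration 2:
  f(0.638151) = 0.441431
  f'(0.638151) = 10.326920
  x_2 = 0.638151 - 0.441431/10.326920 = 0.595406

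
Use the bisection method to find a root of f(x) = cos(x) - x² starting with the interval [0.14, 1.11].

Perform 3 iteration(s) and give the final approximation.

f(x) = cos(x) - x²
Initial interval: [0.14, 1.11]

Iteration 1:
  c_1 = (0.140000 + 1.110000)/2 = 0.625000
  f(c_1) = f(0.625000) = 0.420338
  f(a) × f(c) ≥ 0, new interval: [0.625000, 1.110000]
Iteration 2:
  c_2 = (0.625000 + 1.110000)/2 = 0.867500
  f(c_2) = f(0.867500) = -0.105821
  f(a) × f(c) < 0, new interval: [0.625000, 0.867500]
Iteration 3:
  c_3 = (0.625000 + 0.867500)/2 = 0.746250
  f(c_3) = f(0.746250) = 0.177351
  f(a) × f(c) ≥ 0, new interval: [0.746250, 0.867500]

After 3 iteration(s), the approximation is c_3 = 0.746250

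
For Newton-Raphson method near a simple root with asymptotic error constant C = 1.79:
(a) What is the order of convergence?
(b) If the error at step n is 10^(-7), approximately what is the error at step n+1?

(a) Newton-Raphson has quadratic (order 2) convergence near simple roots.
    This means |e_{n+1}| ≈ C|e_n|².

(b) With |e_n| = 10^(-7) and C = 1.79:
    |e_{n+1}| ≈ 1.79 × (10^(-7))² = 1.79 × 10^(-14)

(a) 2 (quadratic); (b) |e_{n+1}| ≈ 1.790e-14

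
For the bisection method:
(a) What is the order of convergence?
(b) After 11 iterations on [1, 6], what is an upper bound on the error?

(a) Bisection has linear (order 1) convergence; the error is halved each step.

(b) Error bound = (b-a)/2^n = (6 - 1)/2^{11}
    = 5/2^{11}

(a) 1 (linear); (b) error ≤ 2.44e-03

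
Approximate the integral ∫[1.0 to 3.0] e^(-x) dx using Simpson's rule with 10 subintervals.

f(x) = e^(-x)
a = 1.0, b = 3.0, n = 10
h = (b - a)/n = 0.200000

Simpson's rule: (h/3)[f(x₀) + 4f(x₁) + 2f(x₂) + ... + f(xₙ)]

x_0 = 1.0000, f(x_0) = 0.367879, coefficient = 1
x_1 = 1.2000, f(x_1) = 0.301194, coefficient = 4
x_2 = 1.4000, f(x_2) = 0.246597, coefficient = 2
x_3 = 1.6000, f(x_3) = 0.201897, coefficient = 4
x_4 = 1.8000, f(x_4) = 0.165299, coefficient = 2
x_5 = 2.0000, f(x_5) = 0.135335, coefficient = 4
x_6 = 2.2000, f(x_6) = 0.110803, coefficient = 2
x_7 = 2.4000, f(x_7) = 0.090718, coefficient = 4
x_8 = 2.6000, f(x_8) = 0.074274, coefficient = 2
x_9 = 2.8000, f(x_9) = 0.060810, coefficient = 4
x_10 = 3.0000, f(x_10) = 0.049787, coefficient = 1

I ≈ (0.200000/3) × 4.771428 = 0.318095
Exact value: 0.318092
Error: 0.000003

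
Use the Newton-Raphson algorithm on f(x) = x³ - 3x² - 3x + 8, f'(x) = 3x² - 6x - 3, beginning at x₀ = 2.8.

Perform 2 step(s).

f(x) = x³ - 3x² - 3x + 8
f'(x) = 3x² - 6x - 3
x₀ = 2.8

Newton-Raphson formula: x_{n+1} = x_n - f(x_n)/f'(x_n)

Iteration 1:
  f(2.800000) = -1.968000
  f'(2.800000) = 3.720000
  x_1 = 2.800000 - (-1.968000)/3.720000 = 3.329032
Iteration 2:
  f(3.329032) = 1.659389
  f'(3.329032) = 10.273174
  x_2 = 3.329032 - 1.659389/10.273174 = 3.167506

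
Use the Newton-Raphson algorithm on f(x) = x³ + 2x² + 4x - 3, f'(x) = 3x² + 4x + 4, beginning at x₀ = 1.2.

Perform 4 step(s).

f(x) = x³ + 2x² + 4x - 3
f'(x) = 3x² + 4x + 4
x₀ = 1.2

Newton-Raphson formula: x_{n+1} = x_n - f(x_n)/f'(x_n)

Iteration 1:
  f(1.200000) = 6.408000
  f'(1.200000) = 13.120000
  x_1 = 1.200000 - 6.408000/13.120000 = 0.711585
Iteration 2:
  f(0.711585) = 1.219363
  f'(0.711585) = 8.365403
  x_2 = 0.711585 - 1.219363/8.365403 = 0.565823
Iteration 3:
  f(0.565823) = 0.084753
  f'(0.565823) = 7.223757
  x_3 = 0.565823 - 0.084753/7.223757 = 0.554090
Iteration 4:
  f(0.554090) = 0.000507
  f'(0.554090) = 7.137409
  x_4 = 0.554090 - 0.000507/7.137409 = 0.554019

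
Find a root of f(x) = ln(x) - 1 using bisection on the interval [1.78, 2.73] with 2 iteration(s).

f(x) = ln(x) - 1
Initial interval: [1.78, 2.73]

Iteration 1:
  c_1 = (1.780000 + 2.730000)/2 = 2.255000
  f(c_1) = f(2.255000) = -0.186850
  f(a) × f(c) ≥ 0, new interval: [2.255000, 2.730000]
Iteration 2:
  c_2 = (2.255000 + 2.730000)/2 = 2.492500
  f(c_2) = f(2.492500) = -0.086714
  f(a) × f(c) ≥ 0, new interval: [2.492500, 2.730000]

After 2 iteration(s), the approximation is c_2 = 2.492500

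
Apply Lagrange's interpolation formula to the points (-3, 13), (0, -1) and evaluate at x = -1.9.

Lagrange interpolation formula:
P(x) = Σ yᵢ × Lᵢ(x)
where Lᵢ(x) = Π_{j≠i} (x - xⱼ)/(xᵢ - xⱼ)

L_0(-1.9) = (-1.9 - 0)/(-3 - 0) = 0.633333
L_1(-1.9) = (-1.9 - (-3))/(0 - (-3)) = 0.366667

P(-1.9) = 13×L_0(-1.9) + (-1)×L_1(-1.9)
P(-1.9) = 7.866667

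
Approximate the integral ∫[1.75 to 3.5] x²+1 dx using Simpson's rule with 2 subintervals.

f(x) = x²+1
a = 1.75, b = 3.5, n = 2
h = (b - a)/n = 0.875000

Simpson's rule: (h/3)[f(x₀) + 4f(x₁) + 2f(x₂) + ... + f(xₙ)]

x_0 = 1.7500, f(x_0) = 4.062500, coefficient = 1
x_1 = 2.6250, f(x_1) = 7.890625, coefficient = 4
x_2 = 3.5000, f(x_2) = 13.250000, coefficient = 1

I ≈ (0.875000/3) × 48.875000 = 14.255208
Exact value: 14.255208
Error: 0.000000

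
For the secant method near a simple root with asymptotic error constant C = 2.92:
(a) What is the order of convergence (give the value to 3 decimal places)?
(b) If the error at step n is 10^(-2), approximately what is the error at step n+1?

(a) Secant method has superlinear convergence with order φ = (1+√5)/2 ≈ 1.618.
    This means |e_{n+1}| ≈ C|e_n|^1.618.

(b) With |e_n| = 10^(-2) and C = 2.92:
    |e_{n+1}| ≈ 2.92 × (10^(-2))^1.618 = 2.92 × 10^(-3.24)

(a) ≈ 1.618 (golden ratio); (b) |e_{n+1}| ≈ 1.696e-03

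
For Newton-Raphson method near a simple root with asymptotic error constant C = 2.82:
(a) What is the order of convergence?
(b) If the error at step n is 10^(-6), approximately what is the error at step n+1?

(a) Newton-Raphson has quadratic (order 2) convergence near simple roots.
    This means |e_{n+1}| ≈ C|e_n|².

(b) With |e_n| = 10^(-6) and C = 2.82:
    |e_{n+1}| ≈ 2.82 × (10^(-6))² = 2.82 × 10^(-12)

(a) 2 (quadratic); (b) |e_{n+1}| ≈ 2.820e-12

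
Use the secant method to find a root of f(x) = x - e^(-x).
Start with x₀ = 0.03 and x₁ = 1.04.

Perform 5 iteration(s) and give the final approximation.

f(x) = x - e^(-x)
x₀ = 0.03, x₁ = 1.04

Secant formula: x_{n+1} = x_n - f(x_n)(x_n - x_{n-1})/(f(x_n) - f(x_{n-1}))

Iteration 1:
  f(0.030000) = -0.940446
  f(1.040000) = 0.686545
  x_2 = 1.040000 - 0.686545×(1.040000 - 0.030000)/(0.686545 - (-0.940446))
       = 0.613808
Iteration 2:
  f(1.040000) = 0.686545
  f(0.613808) = 0.072522
  x_3 = 0.613808 - 0.072522×(0.613808 - 1.040000)/(0.072522 - 0.686545)
       = 0.563470
Iteration 3:
  f(0.613808) = 0.072522
  f(0.563470) = -0.005760
  x_4 = 0.563470 - (-0.005760)×(0.563470 - 0.613808)/(-0.005760 - 0.072522)
       = 0.567174
Iteration 4:
  f(0.563470) = -0.005760
  f(0.567174) = 0.000048
  x_5 = 0.567174 - 0.000048×(0.567174 - 0.563470)/(0.000048 - (-0.005760))
       = 0.567143
Iteration 5:
  f(0.567174) = 0.000048
  f(0.567143) = 0.000000
  x_6 = 0.567143 - 0.000000×(0.567143 - 0.567174)/(0.000000 - 0.000048)
       = 0.567143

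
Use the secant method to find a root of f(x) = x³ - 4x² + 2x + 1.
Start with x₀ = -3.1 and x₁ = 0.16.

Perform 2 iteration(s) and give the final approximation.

f(x) = x³ - 4x² + 2x + 1
x₀ = -3.1, x₁ = 0.16

Secant formula: x_{n+1} = x_n - f(x_n)(x_n - x_{n-1})/(f(x_n) - f(x_{n-1}))

Iteration 1:
  f(-3.100000) = -73.431000
  f(0.160000) = 1.221696
  x_2 = 0.160000 - 1.221696×(0.160000 - (-3.100000))/(1.221696 - (-73.431000))
       = 0.106650
Iteration 2:
  f(0.160000) = 1.221696
  f(0.106650) = 1.169016
  x_3 = 0.106650 - 1.169016×(0.106650 - 0.160000)/(1.169016 - 1.221696)
       = -1.077237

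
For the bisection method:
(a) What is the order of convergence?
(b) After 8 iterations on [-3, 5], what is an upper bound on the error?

(a) Bisection has linear (order 1) convergence; the error is halved each step.

(b) Error bound = (b-a)/2^n = (5 - (-3))/2^{8}
    = 8/2^{8}

(a) 1 (linear); (b) error ≤ 3.12e-02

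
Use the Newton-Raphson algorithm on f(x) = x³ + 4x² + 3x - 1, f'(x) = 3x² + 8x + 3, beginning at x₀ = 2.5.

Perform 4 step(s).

f(x) = x³ + 4x² + 3x - 1
f'(x) = 3x² + 8x + 3
x₀ = 2.5

Newton-Raphson formula: x_{n+1} = x_n - f(x_n)/f'(x_n)

Iteration 1:
  f(2.500000) = 47.125000
  f'(2.500000) = 41.750000
  x_1 = 2.500000 - 47.125000/41.750000 = 1.371257
Iteration 2:
  f(1.371257) = 13.213601
  f'(1.371257) = 19.611101
  x_2 = 1.371257 - 13.213601/19.611101 = 0.697476
Iteration 3:
  f(0.697476) = 3.377620
  f'(0.697476) = 10.039224
  x_3 = 0.697476 - 3.377620/10.039224 = 0.361033
Iteration 4:
  f(0.361033) = 0.651540
  f'(0.361033) = 6.279303
  x_4 = 0.361033 - 0.651540/6.279303 = 0.257274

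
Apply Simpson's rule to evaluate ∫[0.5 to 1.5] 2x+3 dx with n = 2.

f(x) = 2x+3
a = 0.5, b = 1.5, n = 2
h = (b - a)/n = 0.500000

Simpson's rule: (h/3)[f(x₀) + 4f(x₁) + 2f(x₂) + ... + f(xₙ)]

x_0 = 0.5000, f(x_0) = 4.000000, coefficient = 1
x_1 = 1.0000, f(x_1) = 5.000000, coefficient = 4
x_2 = 1.5000, f(x_2) = 6.000000, coefficient = 1

I ≈ (0.500000/3) × 30.000000 = 5.000000
Exact value: 5.000000
Error: 0.000000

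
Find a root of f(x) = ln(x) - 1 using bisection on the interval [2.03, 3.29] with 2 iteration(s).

f(x) = ln(x) - 1
Initial interval: [2.03, 3.29]

Iteration 1:
  c_1 = (2.030000 + 3.290000)/2 = 2.660000
  f(c_1) = f(2.660000) = -0.021674
  f(a) × f(c) ≥ 0, new interval: [2.660000, 3.290000]
Iteration 2:
  c_2 = (2.660000 + 3.290000)/2 = 2.975000
  f(c_2) = f(2.975000) = 0.090244
  f(a) × f(c) < 0, new interval: [2.660000, 2.975000]

After 2 iteration(s), the approximation is c_2 = 2.975000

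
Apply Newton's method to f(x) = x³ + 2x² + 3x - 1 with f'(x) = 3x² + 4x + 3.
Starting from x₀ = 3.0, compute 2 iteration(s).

f(x) = x³ + 2x² + 3x - 1
f'(x) = 3x² + 4x + 3
x₀ = 3.0

Newton-Raphson formula: x_{n+1} = x_n - f(x_n)/f'(x_n)

Iteration 1:
  f(3.000000) = 53.000000
  f'(3.000000) = 42.000000
  x_1 = 3.000000 - 53.000000/42.000000 = 1.738095
Iteration 2:
  f(1.738095) = 15.506978
  f'(1.738095) = 19.015306
  x_2 = 1.738095 - 15.506978/19.015306 = 0.922595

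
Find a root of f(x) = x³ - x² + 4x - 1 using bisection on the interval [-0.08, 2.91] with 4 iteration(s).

f(x) = x³ - x² + 4x - 1
Initial interval: [-0.08, 2.91]

Iteration 1:
  c_1 = (-0.080000 + 2.910000)/2 = 1.415000
  f(c_1) = f(1.415000) = 5.490923
  f(a) × f(c) < 0, new interval: [-0.080000, 1.415000]
Iteration 2:
  c_2 = (-0.080000 + 1.415000)/2 = 0.667500
  f(c_2) = f(0.667500) = 1.521853
  f(a) × f(c) < 0, new interval: [-0.080000, 0.667500]
Iteration 3:
  c_3 = (-0.080000 + 0.667500)/2 = 0.293750
  f(c_3) = f(0.293750) = 0.114058
  f(a) × f(c) < 0, new interval: [-0.080000, 0.293750]
Iteration 4:
  c_4 = (-0.080000 + 0.293750)/2 = 0.106875
  f(c_4) = f(0.106875) = -0.582702
  f(a) × f(c) ≥ 0, new interval: [0.106875, 0.293750]

After 4 iteration(s), the approximation is c_4 = 0.106875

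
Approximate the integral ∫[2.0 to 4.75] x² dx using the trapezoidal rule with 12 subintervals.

f(x) = x²
a = 2.0, b = 4.75, n = 12
h = (b - a)/n = 0.229167

Trapezoidal rule: (h/2)[f(x₀) + 2f(x₁) + 2f(x₂) + ... + f(xₙ)]

x_0 = 2.0000, f(x_0) = 4.000000, coefficient = 1
x_1 = 2.2292, f(x_1) = 4.969184, coefficient = 2
x_2 = 2.4583, f(x_2) = 6.043403, coefficient = 2
x_3 = 2.6875, f(x_3) = 7.222656, coefficient = 2
x_4 = 2.9167, f(x_4) = 8.506944, coefficient = 2
x_5 = 3.1458, f(x_5) = 9.896267, coefficient = 2
x_6 = 3.3750, f(x_6) = 11.390625, coefficient = 2
x_7 = 3.6042, f(x_7) = 12.990017, coefficient = 2
x_8 = 3.8333, f(x_8) = 14.694444, coefficient = 2
x_9 = 4.0625, f(x_9) = 16.503906, coefficient = 2
x_10 = 4.2917, f(x_10) = 18.418403, coefficient = 2
x_11 = 4.5208, f(x_11) = 20.437934, coefficient = 2
x_12 = 4.7500, f(x_12) = 22.562500, coefficient = 1

I ≈ (0.229167/2) × 288.710069 = 33.081362
Exact value: 33.057292
Error: 0.024070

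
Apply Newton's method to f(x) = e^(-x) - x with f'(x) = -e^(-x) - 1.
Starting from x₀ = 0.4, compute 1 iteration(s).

f(x) = e^(-x) - x
f'(x) = -e^(-x) - 1
x₀ = 0.4

Newton-Raphson formula: x_{n+1} = x_n - f(x_n)/f'(x_n)

Iteration 1:
  f(0.400000) = 0.270320
  f'(0.400000) = -1.670320
  x_1 = 0.400000 - 0.270320/(-1.670320) = 0.561837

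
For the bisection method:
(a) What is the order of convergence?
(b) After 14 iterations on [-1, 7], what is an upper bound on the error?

(a) Bisection has linear (order 1) convergence; the error is halved each step.

(b) Error bound = (b-a)/2^n = (7 - (-1))/2^{14}
    = 8/2^{14}

(a) 1 (linear); (b) error ≤ 4.88e-04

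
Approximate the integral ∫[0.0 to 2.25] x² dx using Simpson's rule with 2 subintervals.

f(x) = x²
a = 0.0, b = 2.25, n = 2
h = (b - a)/n = 1.125000

Simpson's rule: (h/3)[f(x₀) + 4f(x₁) + 2f(x₂) + ... + f(xₙ)]

x_0 = 0.0000, f(x_0) = 0.000000, coefficient = 1
x_1 = 1.1250, f(x_1) = 1.265625, coefficient = 4
x_2 = 2.2500, f(x_2) = 5.062500, coefficient = 1

I ≈ (1.125000/3) × 10.125000 = 3.796875
Exact value: 3.796875
Error: 0.000000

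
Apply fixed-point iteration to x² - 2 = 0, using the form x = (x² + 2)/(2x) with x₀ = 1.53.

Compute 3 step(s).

Equation: x² - 2 = 0
Fixed-point form: x = (x² + 2)/(2x)
x₀ = 1.53

x_1 = g(1.530000) = 1.418595
x_2 = g(1.418595) = 1.414220
x_3 = g(1.414220) = 1.414214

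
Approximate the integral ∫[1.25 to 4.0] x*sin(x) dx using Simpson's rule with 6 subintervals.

f(x) = x*sin(x)
a = 1.25, b = 4.0, n = 6
h = (b - a)/n = 0.458333

Simpson's rule: (h/3)[f(x₀) + 4f(x₁) + 2f(x₂) + ... + f(xₙ)]

x_0 = 1.2500, f(x_0) = 1.186231, coefficient = 1
x_1 = 1.7083, f(x_1) = 1.692201, coefficient = 4
x_2 = 2.1667, f(x_2) = 1.793264, coefficient = 2
x_3 = 2.6250, f(x_3) = 1.296541, coefficient = 4
x_4 = 3.0833, f(x_4) = 0.179531, coefficient = 2
x_5 = 3.5417, f(x_5) = -1.379431, coefficient = 4
x_6 = 4.0000, f(x_6) = -3.027210, coefficient = 1

I ≈ (0.458333/3) × 8.541853 = 1.305005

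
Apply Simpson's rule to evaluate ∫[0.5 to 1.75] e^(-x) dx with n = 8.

f(x) = e^(-x)
a = 0.5, b = 1.75, n = 8
h = (b - a)/n = 0.156250

Simpson's rule: (h/3)[f(x₀) + 4f(x₁) + 2f(x₂) + ... + f(xₙ)]

x_0 = 0.5000, f(x_0) = 0.606531, coefficient = 1
x_1 = 0.6562, f(x_1) = 0.518793, coefficient = 4
x_2 = 0.8125, f(x_2) = 0.443747, coefficient = 2
x_3 = 0.9688, f(x_3) = 0.379557, coefficient = 4
x_4 = 1.1250, f(x_4) = 0.324652, coefficient = 2
x_5 = 1.2812, f(x_5) = 0.277690, coefficient = 4
x_6 = 1.4375, f(x_6) = 0.237521, coefficient = 2
x_7 = 1.5938, f(x_7) = 0.203162, coefficient = 4
x_8 = 1.7500, f(x_8) = 0.173774, coefficient = 1

I ≈ (0.156250/3) × 8.308956 = 0.432758
Exact value: 0.432757
Error: 0.000001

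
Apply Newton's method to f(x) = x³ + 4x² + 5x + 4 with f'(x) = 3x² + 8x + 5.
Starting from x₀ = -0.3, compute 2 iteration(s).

f(x) = x³ + 4x² + 5x + 4
f'(x) = 3x² + 8x + 5
x₀ = -0.3

Newton-Raphson formula: x_{n+1} = x_n - f(x_n)/f'(x_n)

Iteration 1:
  f(-0.300000) = 2.833000
  f'(-0.300000) = 2.870000
  x_1 = -0.300000 - 2.833000/2.870000 = -1.287108
Iteration 2:
  f(-1.287108) = 2.058764
  f'(-1.287108) = -0.326923
  x_2 = -1.287108 - 2.058764/(-0.326923) = 5.010291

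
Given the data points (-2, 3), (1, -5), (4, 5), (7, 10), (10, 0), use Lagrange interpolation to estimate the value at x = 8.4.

Lagrange interpolation formula:
P(x) = Σ yᵢ × Lᵢ(x)
where Lᵢ(x) = Π_{j≠i} (x - xⱼ)/(xᵢ - xⱼ)

L_0(8.4) = (8.4 - 1)/(-2 - 1) × (8.4 - 4)/(-2 - 4) × (8.4 - 7)/(-2 - 7) × (8.4 - 10)/(-2 - 10) = -0.037518
L_1(8.4) = (8.4 - (-2))/(1 - (-2)) × (8.4 - 4)/(1 - 4) × (8.4 - 7)/(1 - 7) × (8.4 - 10)/(1 - 10) = 0.210910
L_2(8.4) = (8.4 - (-2))/(4 - (-2)) × (8.4 - 1)/(4 - 1) × (8.4 - 7)/(4 - 7) × (8.4 - 10)/(4 - 10) = -0.532069
L_3(8.4) = (8.4 - (-2))/(7 - (-2)) × (8.4 - 1)/(7 - 1) × (8.4 - 4)/(7 - 4) × (8.4 - 10)/(7 - 10) = 1.114812
L_4(8.4) = (8.4 - (-2))/(10 - (-2)) × (8.4 - 1)/(10 - 1) × (8.4 - 4)/(10 - 4) × (8.4 - 7)/(10 - 7) = 0.243865

P(8.4) = 3×L_0(8.4) + (-5)×L_1(8.4) + 5×L_2(8.4) + 10×L_3(8.4) + 0×L_4(8.4)
P(8.4) = 7.320665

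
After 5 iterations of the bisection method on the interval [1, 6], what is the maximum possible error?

Bisection error bound: |error| ≤ (b-a)/2^n
|error| ≤ (6 - 1)/2^5 = 5/2^5
|error| ≤ 0.1562500000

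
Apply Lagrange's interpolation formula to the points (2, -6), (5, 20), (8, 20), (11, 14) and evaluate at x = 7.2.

Lagrange interpolation formula:
P(x) = Σ yᵢ × Lᵢ(x)
where Lᵢ(x) = Π_{j≠i} (x - xⱼ)/(xᵢ - xⱼ)

L_0(7.2) = (7.2 - 5)/(2 - 5) × (7.2 - 8)/(2 - 8) × (7.2 - 11)/(2 - 11) = -0.041284
L_1(7.2) = (7.2 - 2)/(5 - 2) × (7.2 - 8)/(5 - 8) × (7.2 - 11)/(5 - 11) = 0.292741
L_2(7.2) = (7.2 - 2)/(8 - 2) × (7.2 - 5)/(8 - 5) × (7.2 - 11)/(8 - 11) = 0.805037
L_3(7.2) = (7.2 - 2)/(11 - 2) × (7.2 - 5)/(11 - 5) × (7.2 - 8)/(11 - 8) = -0.056494

P(7.2) = (-6)×L_0(7.2) + 20×L_1(7.2) + 20×L_2(7.2) + 14×L_3(7.2)
P(7.2) = 21.412346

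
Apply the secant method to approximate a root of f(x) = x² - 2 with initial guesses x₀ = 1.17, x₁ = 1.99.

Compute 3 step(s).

f(x) = x² - 2
x₀ = 1.17, x₁ = 1.99

Secant formula: x_{n+1} = x_n - f(x_n)(x_n - x_{n-1})/(f(x_n) - f(x_{n-1}))

Iteration 1:
  f(1.170000) = -0.631100
  f(1.990000) = 1.960100
  x_2 = 1.990000 - 1.960100×(1.990000 - 1.170000)/(1.960100 - (-0.631100))
       = 1.369715
Iteration 2:
  f(1.990000) = 1.960100
  f(1.369715) = -0.123880
  x_3 = 1.369715 - (-0.123880)×(1.369715 - 1.990000)/(-0.123880 - 1.960100)
       = 1.406587
Iteration 3:
  f(1.369715) = -0.123880
  f(1.406587) = -0.021512
  x_4 = 1.406587 - (-0.021512)×(1.406587 - 1.369715)/(-0.021512 - (-0.123880))
       = 1.414336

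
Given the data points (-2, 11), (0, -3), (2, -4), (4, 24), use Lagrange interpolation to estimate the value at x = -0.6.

Lagrange interpolation formula:
P(x) = Σ yᵢ × Lᵢ(x)
where Lᵢ(x) = Π_{j≠i} (x - xⱼ)/(xᵢ - xⱼ)

L_0(-0.6) = (-0.6 - 0)/(-2 - 0) × (-0.6 - 2)/(-2 - 2) × (-0.6 - 4)/(-2 - 4) = 0.149500
L_1(-0.6) = (-0.6 - (-2))/(0 - (-2)) × (-0.6 - 2)/(0 - 2) × (-0.6 - 4)/(0 - 4) = 1.046500
L_2(-0.6) = (-0.6 - (-2))/(2 - (-2)) × (-0.6 - 0)/(2 - 0) × (-0.6 - 4)/(2 - 4) = -0.241500
L_3(-0.6) = (-0.6 - (-2))/(4 - (-2)) × (-0.6 - 0)/(4 - 0) × (-0.6 - 2)/(4 - 2) = 0.045500

P(-0.6) = 11×L_0(-0.6) + (-3)×L_1(-0.6) + (-4)×L_2(-0.6) + 24×L_3(-0.6)
P(-0.6) = 0.563000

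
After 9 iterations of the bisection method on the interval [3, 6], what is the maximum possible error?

Bisection error bound: |error| ≤ (b-a)/2^n
|error| ≤ (6 - 3)/2^9 = 3/2^9
|error| ≤ 0.0058593750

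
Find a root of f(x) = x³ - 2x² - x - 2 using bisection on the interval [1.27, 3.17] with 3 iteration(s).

f(x) = x³ - 2x² - x - 2
Initial interval: [1.27, 3.17]

Iteration 1:
  c_1 = (1.270000 + 3.170000)/2 = 2.220000
  f(c_1) = f(2.220000) = -3.135752
  f(a) × f(c) ≥ 0, new interval: [2.220000, 3.170000]
Iteration 2:
  c_2 = (2.220000 + 3.170000)/2 = 2.695000
  f(c_2) = f(2.695000) = 0.352802
  f(a) × f(c) < 0, new interval: [2.220000, 2.695000]
Iteration 3:
  c_3 = (2.220000 + 2.695000)/2 = 2.457500
  f(c_3) = f(2.457500) = -1.694517
  f(a) × f(c) ≥ 0, new interval: [2.457500, 2.695000]

After 3 iteration(s), the approximation is c_3 = 2.457500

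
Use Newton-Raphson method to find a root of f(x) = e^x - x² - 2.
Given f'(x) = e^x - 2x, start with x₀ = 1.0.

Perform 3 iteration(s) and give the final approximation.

f(x) = e^x - x² - 2
f'(x) = e^x - 2x
x₀ = 1.0

Newton-Raphson formula: x_{n+1} = x_n - f(x_n)/f'(x_n)

Iteration 1:
  f(1.000000) = -0.281718
  f'(1.000000) = 0.718282
  x_1 = 1.000000 - (-0.281718)/0.718282 = 1.392211
Iteration 2:
  f(1.392211) = 0.085485
  f'(1.392211) = 1.239315
  x_2 = 1.392211 - 0.085485/1.239315 = 1.323233
Iteration 3:
  f(1.323233) = 0.004598
  f'(1.323233) = 1.109078
  x_3 = 1.323233 - 0.004598/1.109078 = 1.319087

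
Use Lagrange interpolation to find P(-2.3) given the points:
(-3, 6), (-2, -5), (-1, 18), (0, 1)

Lagrange interpolation formula:
P(x) = Σ yᵢ × Lᵢ(x)
where Lᵢ(x) = Π_{j≠i} (x - xⱼ)/(xᵢ - xⱼ)

L_0(-2.3) = (-2.3 - (-2))/(-3 - (-2)) × (-2.3 - (-1))/(-3 - (-1)) × (-2.3 - 0)/(-3 - 0) = 0.149500
L_1(-2.3) = (-2.3 - (-3))/(-2 - (-3)) × (-2.3 - (-1))/(-2 - (-1)) × (-2.3 - 0)/(-2 - 0) = 1.046500
L_2(-2.3) = (-2.3 - (-3))/(-1 - (-3)) × (-2.3 - (-2))/(-1 - (-2)) × (-2.3 - 0)/(-1 - 0) = -0.241500
L_3(-2.3) = (-2.3 - (-3))/(0 - (-3)) × (-2.3 - (-2))/(0 - (-2)) × (-2.3 - (-1))/(0 - (-1)) = 0.045500

P(-2.3) = 6×L_0(-2.3) + (-5)×L_1(-2.3) + 18×L_2(-2.3) + 1×L_3(-2.3)
P(-2.3) = -8.637000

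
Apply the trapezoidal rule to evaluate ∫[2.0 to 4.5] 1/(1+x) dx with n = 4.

f(x) = 1/(1+x)
a = 2.0, b = 4.5, n = 4
h = (b - a)/n = 0.625000

Trapezoidal rule: (h/2)[f(x₀) + 2f(x₁) + 2f(x₂) + ... + f(xₙ)]

x_0 = 2.0000, f(x_0) = 0.333333, coefficient = 1
x_1 = 2.6250, f(x_1) = 0.275862, coefficient = 2
x_2 = 3.2500, f(x_2) = 0.235294, coefficient = 2
x_3 = 3.8750, f(x_3) = 0.205128, coefficient = 2
x_4 = 4.5000, f(x_4) = 0.181818, coefficient = 1

I ≈ (0.625000/2) × 1.947720 = 0.608663
Exact value: 0.606136
Error: 0.002527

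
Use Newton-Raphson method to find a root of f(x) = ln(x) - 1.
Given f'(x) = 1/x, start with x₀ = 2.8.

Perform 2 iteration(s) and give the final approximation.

f(x) = ln(x) - 1
f'(x) = 1/x
x₀ = 2.8

Newton-Raphson formula: x_{n+1} = x_n - f(x_n)/f'(x_n)

Iteration 1:
  f(2.800000) = 0.029619
  f'(2.800000) = 0.357143
  x_1 = 2.800000 - 0.029619/0.357143 = 2.717066
Iteration 2:
  f(2.717066) = -0.000448
  f'(2.717066) = 0.368044
  x_2 = 2.717066 - (-0.000448)/0.368044 = 2.718282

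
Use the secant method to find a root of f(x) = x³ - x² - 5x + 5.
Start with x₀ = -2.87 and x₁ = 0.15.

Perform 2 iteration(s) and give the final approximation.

f(x) = x³ - x² - 5x + 5
x₀ = -2.87, x₁ = 0.15

Secant formula: x_{n+1} = x_n - f(x_n)(x_n - x_{n-1})/(f(x_n) - f(x_{n-1}))

Iteration 1:
  f(-2.870000) = -12.526803
  f(0.150000) = 4.230875
  x_2 = 0.150000 - 4.230875×(0.150000 - (-2.870000))/(4.230875 - (-12.526803))
       = -0.612471
Iteration 2:
  f(0.150000) = 4.230875
  f(-0.612471) = 7.457484
  x_3 = -0.612471 - 7.457484×(-0.612471 - 0.150000)/(7.457484 - 4.230875)
       = 1.149786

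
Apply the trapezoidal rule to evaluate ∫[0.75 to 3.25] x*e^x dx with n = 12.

f(x) = x*e^x
a = 0.75, b = 3.25, n = 12
h = (b - a)/n = 0.208333

Trapezoidal rule: (h/2)[f(x₀) + 2f(x₁) + 2f(x₂) + ... + f(xₙ)]

x_0 = 0.7500, f(x_0) = 1.587750, coefficient = 1
x_1 = 0.9583, f(x_1) = 2.498708, coefficient = 2
x_2 = 1.1667, f(x_2) = 3.746482, coefficient = 2
x_3 = 1.3750, f(x_3) = 5.438230, coefficient = 2
x_4 = 1.5833, f(x_4) = 7.712679, coefficient = 2
x_5 = 1.7917, f(x_5) = 10.749002, coefficient = 2
x_6 = 2.0000, f(x_6) = 14.778112, coefficient = 2
x_7 = 2.2083, f(x_7) = 20.097017, coefficient = 2
x_8 = 2.4167, f(x_8) = 27.087053, coefficient = 2
x_9 = 2.6250, f(x_9) = 36.237007, coefficient = 2
x_10 = 2.8333, f(x_10) = 48.172446, coefficient = 2
x_11 = 3.0417, f(x_11) = 63.692848, coefficient = 2
x_12 = 3.2500, f(x_12) = 83.818605, coefficient = 1

I ≈ (0.208333/2) × 565.825527 = 58.940159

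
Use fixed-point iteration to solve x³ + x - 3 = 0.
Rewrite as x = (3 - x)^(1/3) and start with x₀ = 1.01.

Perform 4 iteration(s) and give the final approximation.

Equation: x³ + x - 3 = 0
Fixed-point form: x = (3 - x)^(1/3)
x₀ = 1.01

x_1 = g(1.010000) = 1.257818
x_2 = g(1.257818) = 1.203274
x_3 = g(1.203274) = 1.215702
x_4 = g(1.215702) = 1.212893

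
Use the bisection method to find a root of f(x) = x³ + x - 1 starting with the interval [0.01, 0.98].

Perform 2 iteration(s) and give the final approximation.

f(x) = x³ + x - 1
Initial interval: [0.01, 0.98]

Iteration 1:
  c_1 = (0.010000 + 0.980000)/2 = 0.495000
  f(c_1) = f(0.495000) = -0.383713
  f(a) × f(c) ≥ 0, new interval: [0.495000, 0.980000]
Iteration 2:
  c_2 = (0.495000 + 0.980000)/2 = 0.737500
  f(c_2) = f(0.737500) = 0.138631
  f(a) × f(c) < 0, new interval: [0.495000, 0.737500]

After 2 iteration(s), the approximation is c_2 = 0.737500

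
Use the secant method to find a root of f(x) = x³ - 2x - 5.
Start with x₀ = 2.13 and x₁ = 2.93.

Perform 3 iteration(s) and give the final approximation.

f(x) = x³ - 2x - 5
x₀ = 2.13, x₁ = 2.93

Secant formula: x_{n+1} = x_n - f(x_n)(x_n - x_{n-1})/(f(x_n) - f(x_{n-1}))

Iteration 1:
  f(2.130000) = 0.403597
  f(2.930000) = 14.293757
  x_2 = 2.930000 - 14.293757×(2.930000 - 2.130000)/(14.293757 - 0.403597)
       = 2.106755
Iteration 2:
  f(2.930000) = 14.293757
  f(2.106755) = 0.137146
  x_3 = 2.106755 - 0.137146×(2.106755 - 2.930000)/(0.137146 - 14.293757)
       = 2.098780
Iteration 3:
  f(2.106755) = 0.137146
  f(2.098780) = 0.047304
  x_4 = 2.098780 - 0.047304×(2.098780 - 2.106755)/(0.047304 - 0.137146)
       = 2.094580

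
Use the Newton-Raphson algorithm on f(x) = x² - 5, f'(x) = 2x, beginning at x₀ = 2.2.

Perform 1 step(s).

f(x) = x² - 5
f'(x) = 2x
x₀ = 2.2

Newton-Raphson formula: x_{n+1} = x_n - f(x_n)/f'(x_n)

Iteration 1:
  f(2.200000) = -0.160000
  f'(2.200000) = 4.400000
  x_1 = 2.200000 - (-0.160000)/4.400000 = 2.236364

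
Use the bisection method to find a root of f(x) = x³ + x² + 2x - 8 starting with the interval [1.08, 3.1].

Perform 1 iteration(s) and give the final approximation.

f(x) = x³ + x² + 2x - 8
Initial interval: [1.08, 3.1]

Iteration 1:
  c_1 = (1.080000 + 3.100000)/2 = 2.090000
  f(c_1) = f(2.090000) = 9.677429
  f(a) × f(c) < 0, new interval: [1.080000, 2.090000]

After 1 iteration(s), the approximation is c_1 = 2.090000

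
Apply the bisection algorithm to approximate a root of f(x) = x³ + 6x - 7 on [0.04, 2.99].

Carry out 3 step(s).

f(x) = x³ + 6x - 7
Initial interval: [0.04, 2.99]

Iteration 1:
  c_1 = (0.040000 + 2.990000)/2 = 1.515000
  f(c_1) = f(1.515000) = 5.567266
  f(a) × f(c) < 0, new interval: [0.040000, 1.515000]
Iteration 2:
  c_2 = (0.040000 + 1.515000)/2 = 0.777500
  f(c_2) = f(0.777500) = -1.864996
  f(a) × f(c) ≥ 0, new interval: [0.777500, 1.515000]
Iteration 3:
  c_3 = (0.777500 + 1.515000)/2 = 1.146250
  f(c_3) = f(1.146250) = 1.383545
  f(a) × f(c) < 0, new interval: [0.777500, 1.146250]

After 3 iteration(s), the approximation is c_3 = 1.146250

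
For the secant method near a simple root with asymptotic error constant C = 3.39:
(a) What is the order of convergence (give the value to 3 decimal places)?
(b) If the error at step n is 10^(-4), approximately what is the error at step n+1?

(a) Secant method has superlinear convergence with order φ = (1+√5)/2 ≈ 1.618.
    This means |e_{n+1}| ≈ C|e_n|^1.618.

(b) With |e_n| = 10^(-4) and C = 3.39:
    |e_{n+1}| ≈ 3.39 × (10^(-4))^1.618 = 3.39 × 10^(-6.47)

(a) ≈ 1.618 (golden ratio); (b) |e_{n+1}| ≈ 1.143e-06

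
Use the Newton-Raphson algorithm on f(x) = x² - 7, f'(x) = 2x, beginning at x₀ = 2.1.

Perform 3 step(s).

f(x) = x² - 7
f'(x) = 2x
x₀ = 2.1

Newton-Raphson formula: x_{n+1} = x_n - f(x_n)/f'(x_n)

Iteration 1:
  f(2.100000) = -2.590000
  f'(2.100000) = 4.200000
  x_1 = 2.100000 - (-2.590000)/4.200000 = 2.716667
Iteration 2:
  f(2.716667) = 0.380278
  f'(2.716667) = 5.433333
  x_2 = 2.716667 - 0.380278/5.433333 = 2.646677
Iteration 3:
  f(2.646677) = 0.004899
  f'(2.646677) = 5.293354
  x_3 = 2.646677 - 0.004899/5.293354 = 2.645751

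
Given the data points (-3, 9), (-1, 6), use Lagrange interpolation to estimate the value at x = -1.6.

Lagrange interpolation formula:
P(x) = Σ yᵢ × Lᵢ(x)
where Lᵢ(x) = Π_{j≠i} (x - xⱼ)/(xᵢ - xⱼ)

L_0(-1.6) = (-1.6 - (-1))/(-3 - (-1)) = 0.300000
L_1(-1.6) = (-1.6 - (-3))/(-1 - (-3)) = 0.700000

P(-1.6) = 9×L_0(-1.6) + 6×L_1(-1.6)
P(-1.6) = 6.900000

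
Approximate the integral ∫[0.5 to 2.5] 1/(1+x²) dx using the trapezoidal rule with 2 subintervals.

f(x) = 1/(1+x²)
a = 0.5, b = 2.5, n = 2
h = (b - a)/n = 1.000000

Trapezoidal rule: (h/2)[f(x₀) + 2f(x₁) + 2f(x₂) + ... + f(xₙ)]

x_0 = 0.5000, f(x_0) = 0.800000, coefficient = 1
x_1 = 1.5000, f(x_1) = 0.307692, coefficient = 2
x_2 = 2.5000, f(x_2) = 0.137931, coefficient = 1

I ≈ (1.000000/2) × 1.553316 = 0.776658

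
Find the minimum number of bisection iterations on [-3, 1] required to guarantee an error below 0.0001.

We need (b-a)/2^n ≤ 0.0001
(1 - (-3))/2^n ≤ 0.0001
4/2^n ≤ 0.0001
2^n ≥ 40000
n ≥ log₂(40000) = 15.29
n ≥ 16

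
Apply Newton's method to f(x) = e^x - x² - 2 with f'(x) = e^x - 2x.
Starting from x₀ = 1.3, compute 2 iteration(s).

f(x) = e^x - x² - 2
f'(x) = e^x - 2x
x₀ = 1.3

Newton-Raphson formula: x_{n+1} = x_n - f(x_n)/f'(x_n)

Iteration 1:
  f(1.300000) = -0.020703
  f'(1.300000) = 1.069297
  x_1 = 1.300000 - (-0.020703)/1.069297 = 1.319362
Iteration 2:
  f(1.319362) = 0.000317
  f'(1.319362) = 1.102309
  x_2 = 1.319362 - 0.000317/1.102309 = 1.319074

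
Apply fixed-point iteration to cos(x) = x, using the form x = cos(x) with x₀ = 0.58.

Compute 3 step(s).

Equation: cos(x) = x
Fixed-point form: x = cos(x)
x₀ = 0.58

x_1 = g(0.580000) = 0.836463
x_2 = g(0.836463) = 0.670093
x_3 = g(0.670093) = 0.783764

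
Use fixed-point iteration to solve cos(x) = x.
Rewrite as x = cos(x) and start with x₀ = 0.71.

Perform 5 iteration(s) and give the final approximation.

Equation: cos(x) = x
Fixed-point form: x = cos(x)
x₀ = 0.71

x_1 = g(0.710000) = 0.758362
x_2 = g(0.758362) = 0.725964
x_3 = g(0.725964) = 0.747860
x_4 = g(0.747860) = 0.733146
x_5 = g(0.733146) = 0.743073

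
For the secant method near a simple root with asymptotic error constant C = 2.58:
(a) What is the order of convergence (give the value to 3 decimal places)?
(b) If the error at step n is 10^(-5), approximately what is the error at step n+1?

(a) Secant method has superlinear convergence with order φ = (1+√5)/2 ≈ 1.618.
    This means |e_{n+1}| ≈ C|e_n|^1.618.

(b) With |e_n| = 10^(-5) and C = 2.58:
    |e_{n+1}| ≈ 2.58 × (10^(-5))^1.618 = 2.58 × 10^(-8.09)

(a) ≈ 1.618 (golden ratio); (b) |e_{n+1}| ≈ 2.096e-08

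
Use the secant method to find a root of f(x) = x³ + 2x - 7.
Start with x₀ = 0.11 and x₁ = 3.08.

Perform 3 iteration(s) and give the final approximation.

f(x) = x³ + 2x - 7
x₀ = 0.11, x₁ = 3.08

Secant formula: x_{n+1} = x_n - f(x_n)(x_n - x_{n-1})/(f(x_n) - f(x_{n-1}))

Iteration 1:
  f(0.110000) = -6.778669
  f(3.080000) = 28.378112
  x_2 = 3.080000 - 28.378112×(3.080000 - 0.110000)/(28.378112 - (-6.778669))
       = 0.682653
Iteration 2:
  f(3.080000) = 28.378112
  f(0.682653) = -5.316566
  x_3 = 0.682653 - (-5.316566)×(0.682653 - 3.080000)/(-5.316566 - 28.378112)
       = 1.060922
Iteration 3:
  f(0.682653) = -5.316566
  f(1.060922) = -3.684028
  x_4 = 1.060922 - (-3.684028)×(1.060922 - 0.682653)/(-3.684028 - (-5.316566))
       = 1.914534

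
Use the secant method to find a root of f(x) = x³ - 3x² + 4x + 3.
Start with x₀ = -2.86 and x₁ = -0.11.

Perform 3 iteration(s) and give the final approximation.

f(x) = x³ - 3x² + 4x + 3
x₀ = -2.86, x₁ = -0.11

Secant formula: x_{n+1} = x_n - f(x_n)(x_n - x_{n-1})/(f(x_n) - f(x_{n-1}))

Iteration 1:
  f(-2.860000) = -56.372456
  f(-0.110000) = 2.522369
  x_2 = -0.110000 - 2.522369×(-0.110000 - (-2.860000))/(2.522369 - (-56.372456))
       = -0.227778
Iteration 2:
  f(-0.110000) = 2.522369
  f(-0.227778) = 1.921422
  x_3 = -0.227778 - 1.921422×(-0.227778 - (-0.110000))/(1.921422 - 2.522369)
       = -0.604352
Iteration 3:
  f(-0.227778) = 1.921422
  f(-0.604352) = -0.733868
  x_4 = -0.604352 - (-0.733868)×(-0.604352 - (-0.227778))/(-0.733868 - 1.921422)
       = -0.500275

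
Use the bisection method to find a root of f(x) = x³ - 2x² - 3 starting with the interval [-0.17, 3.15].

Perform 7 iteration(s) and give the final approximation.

f(x) = x³ - 2x² - 3
Initial interval: [-0.17, 3.15]

Iteration 1:
  c_1 = (-0.170000 + 3.150000)/2 = 1.490000
  f(c_1) = f(1.490000) = -4.132251
  f(a) × f(c) ≥ 0, new interval: [1.490000, 3.150000]
Iteration 2:
  c_2 = (1.490000 + 3.150000)/2 = 2.320000
  f(c_2) = f(2.320000) = -1.277632
  f(a) × f(c) ≥ 0, new interval: [2.320000, 3.150000]
Iteration 3:
  c_3 = (2.320000 + 3.150000)/2 = 2.735000
  f(c_3) = f(2.735000) = 2.497965
  f(a) × f(c) < 0, new interval: [2.320000, 2.735000]
Iteration 4:
  c_4 = (2.320000 + 2.735000)/2 = 2.527500
  f(c_4) = f(2.527500) = 0.369805
  f(a) × f(c) < 0, new interval: [2.320000, 2.527500]
Iteration 5:
  c_5 = (2.320000 + 2.527500)/2 = 2.423750
  f(c_5) = f(2.423750) = -0.510653
  f(a) × f(c) ≥ 0, new interval: [2.423750, 2.527500]
Iteration 6:
  c_6 = (2.423750 + 2.527500)/2 = 2.475625
  f(c_6) = f(2.475625) = -0.085028
  f(a) × f(c) ≥ 0, new interval: [2.475625, 2.527500]
Iteration 7:
  c_7 = (2.475625 + 2.527500)/2 = 2.501562
  f(c_7) = f(2.501562) = 0.138685
  f(a) × f(c) < 0, new interval: [2.475625, 2.501562]

After 7 iteration(s), the approximation is c_7 = 2.501562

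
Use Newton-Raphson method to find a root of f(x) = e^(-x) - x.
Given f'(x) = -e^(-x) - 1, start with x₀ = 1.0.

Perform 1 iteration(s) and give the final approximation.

f(x) = e^(-x) - x
f'(x) = -e^(-x) - 1
x₀ = 1.0

Newton-Raphson formula: x_{n+1} = x_n - f(x_n)/f'(x_n)

Iteration 1:
  f(1.000000) = -0.632121
  f'(1.000000) = -1.367879
  x_1 = 1.000000 - (-0.632121)/(-1.367879) = 0.537883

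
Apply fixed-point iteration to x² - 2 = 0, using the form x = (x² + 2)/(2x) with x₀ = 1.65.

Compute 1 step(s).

Equation: x² - 2 = 0
Fixed-point form: x = (x² + 2)/(2x)
x₀ = 1.65

x_1 = g(1.650000) = 1.431061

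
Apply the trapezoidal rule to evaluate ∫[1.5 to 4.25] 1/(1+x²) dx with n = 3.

f(x) = 1/(1+x²)
a = 1.5, b = 4.25, n = 3
h = (b - a)/n = 0.916667

Trapezoidal rule: (h/2)[f(x₀) + 2f(x₁) + 2f(x₂) + ... + f(xₙ)]

x_0 = 1.5000, f(x_0) = 0.307692, coefficient = 1
x_1 = 2.4167, f(x_1) = 0.146193, coefficient = 2
x_2 = 3.3333, f(x_2) = 0.082569, coefficient = 2
x_3 = 4.2500, f(x_3) = 0.052459, coefficient = 1

I ≈ (0.916667/2) × 0.817675 = 0.374768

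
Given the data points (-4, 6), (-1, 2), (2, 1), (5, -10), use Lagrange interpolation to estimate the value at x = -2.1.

Lagrange interpolation formula:
P(x) = Σ yᵢ × Lᵢ(x)
where Lᵢ(x) = Π_{j≠i} (x - xⱼ)/(xᵢ - xⱼ)

L_0(-2.1) = (-2.1 - (-1))/(-4 - (-1)) × (-2.1 - 2)/(-4 - 2) × (-2.1 - 5)/(-4 - 5) = 0.197660
L_1(-2.1) = (-2.1 - (-4))/(-1 - (-4)) × (-2.1 - 2)/(-1 - 2) × (-2.1 - 5)/(-1 - 5) = 1.024241
L_2(-2.1) = (-2.1 - (-4))/(2 - (-4)) × (-2.1 - (-1))/(2 - (-1)) × (-2.1 - 5)/(2 - 5) = -0.274796
L_3(-2.1) = (-2.1 - (-4))/(5 - (-4)) × (-2.1 - (-1))/(5 - (-1)) × (-2.1 - 2)/(5 - 2) = 0.052895

P(-2.1) = 6×L_0(-2.1) + 2×L_1(-2.1) + 1×L_2(-2.1) + (-10)×L_3(-2.1)
P(-2.1) = 2.430698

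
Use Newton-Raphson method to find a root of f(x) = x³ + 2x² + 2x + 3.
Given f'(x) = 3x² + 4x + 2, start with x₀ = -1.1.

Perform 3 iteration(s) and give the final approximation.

f(x) = x³ + 2x² + 2x + 3
f'(x) = 3x² + 4x + 2
x₀ = -1.1

Newton-Raphson formula: x_{n+1} = x_n - f(x_n)/f'(x_n)

Iteration 1:
  f(-1.100000) = 1.889000
  f'(-1.100000) = 1.230000
  x_1 = -1.100000 - 1.889000/1.230000 = -2.635772
Iteration 2:
  f(-2.635772) = -6.688443
  f'(-2.635772) = 12.298798
  x_2 = -2.635772 - (-6.688443)/12.298798 = -2.091943
Iteration 3:
  f(-2.091943) = -1.586252
  f'(-2.091943) = 6.760907
  x_3 = -2.091943 - (-1.586252)/6.760907 = -1.857322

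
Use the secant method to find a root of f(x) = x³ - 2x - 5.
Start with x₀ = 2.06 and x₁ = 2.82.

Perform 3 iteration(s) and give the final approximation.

f(x) = x³ - 2x - 5
x₀ = 2.06, x₁ = 2.82

Secant formula: x_{n+1} = x_n - f(x_n)(x_n - x_{n-1})/(f(x_n) - f(x_{n-1}))

Iteration 1:
  f(2.060000) = -0.378184
  f(2.820000) = 11.785768
  x_2 = 2.820000 - 11.785768×(2.820000 - 2.060000)/(11.785768 - (-0.378184))
       = 2.083629
Iteration 2:
  f(2.820000) = 11.785768
  f(2.083629) = -0.121164
  x_3 = 2.083629 - (-0.121164)×(2.083629 - 2.820000)/(-0.121164 - 11.785768)
       = 2.091122
Iteration 3:
  f(2.083629) = -0.121164
  f(2.091122) = -0.038203
  x_4 = 2.091122 - (-0.038203)×(2.091122 - 2.083629)/(-0.038203 - (-0.121164))
       = 2.094573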